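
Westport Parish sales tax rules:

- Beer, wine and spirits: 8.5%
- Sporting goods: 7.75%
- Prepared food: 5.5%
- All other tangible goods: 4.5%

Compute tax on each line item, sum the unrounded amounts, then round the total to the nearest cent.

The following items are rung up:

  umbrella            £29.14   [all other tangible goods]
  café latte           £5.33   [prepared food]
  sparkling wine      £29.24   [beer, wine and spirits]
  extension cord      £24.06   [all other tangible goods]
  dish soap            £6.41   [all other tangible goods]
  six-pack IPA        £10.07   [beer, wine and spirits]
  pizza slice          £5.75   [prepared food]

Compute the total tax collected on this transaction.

Umbrella £29.14: all other tangible goods → 4.5% → £1.3113
Café latte £5.33: prepared food → 5.5% → £0.29315
Sparkling wine £29.24: beer, wine and spirits → 8.5% → £2.4854
Extension cord £24.06: all other tangible goods → 4.5% → £1.0827
Dish soap £6.41: all other tangible goods → 4.5% → £0.28845
Six-pack IPA £10.07: beer, wine and spirits → 8.5% → £0.85595
Pizza slice £5.75: prepared food → 5.5% → £0.31625
Unrounded tax sum = £6.6332 → £6.63

£6.63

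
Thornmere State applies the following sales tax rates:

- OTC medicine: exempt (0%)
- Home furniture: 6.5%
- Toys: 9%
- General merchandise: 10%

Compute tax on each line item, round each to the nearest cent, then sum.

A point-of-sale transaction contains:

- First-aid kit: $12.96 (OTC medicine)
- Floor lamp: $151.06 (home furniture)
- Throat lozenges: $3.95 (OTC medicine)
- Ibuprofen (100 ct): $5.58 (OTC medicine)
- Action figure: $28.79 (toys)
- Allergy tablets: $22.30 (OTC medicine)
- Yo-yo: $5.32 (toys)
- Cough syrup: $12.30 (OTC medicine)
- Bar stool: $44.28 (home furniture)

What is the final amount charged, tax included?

$302.31

First-aid kit $12.96: OTC medicine → 0% → $0.00
Floor lamp $151.06: home furniture → 6.5% → $9.82
Throat lozenges $3.95: OTC medicine → 0% → $0.00
Ibuprofen (100 ct) $5.58: OTC medicine → 0% → $0.00
Action figure $28.79: toys → 9% → $2.59
Allergy tablets $22.30: OTC medicine → 0% → $0.00
Yo-yo $5.32: toys → 9% → $0.48
Cough syrup $12.30: OTC medicine → 0% → $0.00
Bar stool $44.28: home furniture → 6.5% → $2.88
Subtotal = $286.54; tax = $15.77; total due = $302.31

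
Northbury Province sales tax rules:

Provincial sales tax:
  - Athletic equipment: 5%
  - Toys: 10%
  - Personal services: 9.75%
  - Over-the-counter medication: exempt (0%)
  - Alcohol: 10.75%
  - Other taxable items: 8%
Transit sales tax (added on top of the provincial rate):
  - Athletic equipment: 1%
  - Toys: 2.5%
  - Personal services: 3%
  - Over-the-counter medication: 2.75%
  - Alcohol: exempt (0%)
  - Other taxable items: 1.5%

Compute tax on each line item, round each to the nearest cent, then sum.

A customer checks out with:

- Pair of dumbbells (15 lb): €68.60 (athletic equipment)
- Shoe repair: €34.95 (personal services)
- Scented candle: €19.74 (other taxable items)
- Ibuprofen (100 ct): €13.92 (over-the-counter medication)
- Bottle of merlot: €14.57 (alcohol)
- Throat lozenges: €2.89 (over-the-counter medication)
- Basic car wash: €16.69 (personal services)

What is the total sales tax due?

Pair of dumbbells (15 lb) €68.60: athletic equipment → 5% + 1% transit = 6% → €4.12
Shoe repair €34.95: personal services → 9.75% + 3% transit = 12.75% → €4.46
Scented candle €19.74: other taxable items → 8% + 1.5% transit = 9.5% → €1.88
Ibuprofen (100 ct) €13.92: over-the-counter medication → 0% + 2.75% transit = 2.75% → €0.38
Bottle of merlot €14.57: alcohol → 10.75% + 0% transit = 10.75% → €1.57
Throat lozenges €2.89: over-the-counter medication → 0% + 2.75% transit = 2.75% → €0.08
Basic car wash €16.69: personal services → 9.75% + 3% transit = 12.75% → €2.13
Total tax = €4.12 + €4.46 + €1.88 + €0.38 + €1.57 + €0.08 + €2.13 = €14.62

€14.62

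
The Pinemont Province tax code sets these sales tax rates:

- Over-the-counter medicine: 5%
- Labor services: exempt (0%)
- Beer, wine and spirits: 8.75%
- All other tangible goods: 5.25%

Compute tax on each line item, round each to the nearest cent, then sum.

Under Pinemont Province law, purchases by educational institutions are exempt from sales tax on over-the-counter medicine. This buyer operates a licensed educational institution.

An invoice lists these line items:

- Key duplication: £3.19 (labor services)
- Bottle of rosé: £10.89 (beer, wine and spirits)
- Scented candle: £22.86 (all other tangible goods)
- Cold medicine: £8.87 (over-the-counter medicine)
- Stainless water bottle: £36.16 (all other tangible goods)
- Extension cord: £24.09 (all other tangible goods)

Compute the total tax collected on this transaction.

£5.31

Key duplication £3.19: labor services → 0% → £0.00
Bottle of rosé £10.89: beer, wine and spirits → 8.75% → £0.95
Scented candle £22.86: all other tangible goods → 5.25% → £1.20
Cold medicine £8.87: over-the-counter medicine, buyer-exempt → 0% → £0.00
Stainless water bottle £36.16: all other tangible goods → 5.25% → £1.90
Extension cord £24.09: all other tangible goods → 5.25% → £1.26
Total tax = £0.95 + £1.20 + £1.90 + £1.26 = £5.31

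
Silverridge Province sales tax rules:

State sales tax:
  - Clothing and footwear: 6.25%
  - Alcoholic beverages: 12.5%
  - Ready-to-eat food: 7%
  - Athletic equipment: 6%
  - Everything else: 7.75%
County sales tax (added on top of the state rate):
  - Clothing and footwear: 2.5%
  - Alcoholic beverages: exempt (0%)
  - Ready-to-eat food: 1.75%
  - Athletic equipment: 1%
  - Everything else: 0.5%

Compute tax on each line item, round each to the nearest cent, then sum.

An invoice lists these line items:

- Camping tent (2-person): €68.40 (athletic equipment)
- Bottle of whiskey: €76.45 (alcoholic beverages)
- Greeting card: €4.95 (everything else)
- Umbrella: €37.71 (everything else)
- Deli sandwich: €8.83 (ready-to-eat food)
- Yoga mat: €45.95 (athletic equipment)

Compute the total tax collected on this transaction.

€21.86

Camping tent (2-person) €68.40: athletic equipment → 6% + 1% county = 7% → €4.79
Bottle of whiskey €76.45: alcoholic beverages → 12.5% + 0% county = 12.5% → €9.56
Greeting card €4.95: everything else → 7.75% + 0.5% county = 8.25% → €0.41
Umbrella €37.71: everything else → 7.75% + 0.5% county = 8.25% → €3.11
Deli sandwich €8.83: ready-to-eat food → 7% + 1.75% county = 8.75% → €0.77
Yoga mat €45.95: athletic equipment → 6% + 1% county = 7% → €3.22
Total tax = €4.79 + €9.56 + €0.41 + €3.11 + €0.77 + €3.22 = €21.86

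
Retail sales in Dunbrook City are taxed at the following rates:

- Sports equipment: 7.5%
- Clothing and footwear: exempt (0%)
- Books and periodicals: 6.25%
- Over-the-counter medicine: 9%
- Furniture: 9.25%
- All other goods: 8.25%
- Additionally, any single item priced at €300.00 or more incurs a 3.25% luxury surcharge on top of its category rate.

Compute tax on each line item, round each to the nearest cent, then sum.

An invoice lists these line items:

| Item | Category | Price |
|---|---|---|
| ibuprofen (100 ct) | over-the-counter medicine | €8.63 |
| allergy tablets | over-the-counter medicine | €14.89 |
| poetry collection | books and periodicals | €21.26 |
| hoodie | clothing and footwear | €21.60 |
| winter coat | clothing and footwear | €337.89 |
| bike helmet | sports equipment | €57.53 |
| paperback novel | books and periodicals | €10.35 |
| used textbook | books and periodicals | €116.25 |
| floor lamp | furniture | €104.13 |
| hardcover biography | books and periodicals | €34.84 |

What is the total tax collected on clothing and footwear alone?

€10.98

Hoodie €21.60: clothing and footwear → 0% → €0.00
Winter coat €337.89: clothing and footwear → 0% + 3.25% surcharge = 3.25% → €10.98
Tax on clothing and footwear = €0.00 + €10.98 = €10.98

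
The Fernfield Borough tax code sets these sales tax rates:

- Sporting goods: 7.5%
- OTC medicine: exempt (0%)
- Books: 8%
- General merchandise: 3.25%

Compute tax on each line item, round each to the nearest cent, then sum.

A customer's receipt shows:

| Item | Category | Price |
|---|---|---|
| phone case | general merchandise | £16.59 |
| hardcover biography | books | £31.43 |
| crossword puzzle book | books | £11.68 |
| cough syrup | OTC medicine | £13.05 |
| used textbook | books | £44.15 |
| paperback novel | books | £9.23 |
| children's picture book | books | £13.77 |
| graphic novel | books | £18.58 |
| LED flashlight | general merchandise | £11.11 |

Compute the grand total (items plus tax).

£180.79

Phone case £16.59: general merchandise → 3.25% → £0.54
Hardcover biography £31.43: books → 8% → £2.51
Crossword puzzle book £11.68: books → 8% → £0.93
Cough syrup £13.05: OTC medicine → 0% → £0.00
Used textbook £44.15: books → 8% → £3.53
Paperback novel £9.23: books → 8% → £0.74
Children's picture book £13.77: books → 8% → £1.10
Graphic novel £18.58: books → 8% → £1.49
LED flashlight £11.11: general merchandise → 3.25% → £0.36
Subtotal = £169.59; tax = £11.20; total due = £180.79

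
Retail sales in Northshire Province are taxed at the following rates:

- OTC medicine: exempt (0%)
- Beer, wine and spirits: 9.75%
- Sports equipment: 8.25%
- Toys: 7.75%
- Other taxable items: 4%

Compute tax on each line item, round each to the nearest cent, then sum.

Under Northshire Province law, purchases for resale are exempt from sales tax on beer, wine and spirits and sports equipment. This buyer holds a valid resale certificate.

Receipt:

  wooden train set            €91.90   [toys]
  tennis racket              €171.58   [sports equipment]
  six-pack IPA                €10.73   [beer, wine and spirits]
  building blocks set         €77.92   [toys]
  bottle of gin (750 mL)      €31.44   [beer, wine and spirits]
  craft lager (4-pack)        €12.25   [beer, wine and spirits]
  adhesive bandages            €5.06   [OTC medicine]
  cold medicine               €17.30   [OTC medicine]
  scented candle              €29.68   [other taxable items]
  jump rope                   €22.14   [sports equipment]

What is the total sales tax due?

Wooden train set €91.90: toys → 7.75% → €7.12
Tennis racket €171.58: sports equipment, buyer-exempt → 0% → €0.00
Six-pack IPA €10.73: beer, wine and spirits, buyer-exempt → 0% → €0.00
Building blocks set €77.92: toys → 7.75% → €6.04
Bottle of gin (750 mL) €31.44: beer, wine and spirits, buyer-exempt → 0% → €0.00
Craft lager (4-pack) €12.25: beer, wine and spirits, buyer-exempt → 0% → €0.00
Adhesive bandages €5.06: OTC medicine → 0% → €0.00
Cold medicine €17.30: OTC medicine → 0% → €0.00
Scented candle €29.68: other taxable items → 4% → €1.19
Jump rope €22.14: sports equipment, buyer-exempt → 0% → €0.00
Total tax = €7.12 + €6.04 + €1.19 = €14.35

€14.35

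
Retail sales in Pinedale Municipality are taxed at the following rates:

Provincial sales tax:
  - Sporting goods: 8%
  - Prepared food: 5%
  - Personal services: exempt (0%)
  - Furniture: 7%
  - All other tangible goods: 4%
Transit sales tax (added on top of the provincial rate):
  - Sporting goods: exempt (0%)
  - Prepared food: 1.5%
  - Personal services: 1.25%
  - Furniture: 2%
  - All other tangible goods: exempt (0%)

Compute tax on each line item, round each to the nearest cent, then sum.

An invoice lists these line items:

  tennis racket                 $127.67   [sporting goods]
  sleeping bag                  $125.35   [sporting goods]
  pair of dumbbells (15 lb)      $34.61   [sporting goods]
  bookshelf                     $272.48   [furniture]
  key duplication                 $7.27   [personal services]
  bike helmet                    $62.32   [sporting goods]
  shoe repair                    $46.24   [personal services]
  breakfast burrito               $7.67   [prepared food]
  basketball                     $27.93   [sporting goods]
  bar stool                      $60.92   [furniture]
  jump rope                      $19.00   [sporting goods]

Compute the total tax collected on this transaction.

$62.92

Tennis racket $127.67: sporting goods → 8% + 0% transit = 8% → $10.21
Sleeping bag $125.35: sporting goods → 8% + 0% transit = 8% → $10.03
Pair of dumbbells (15 lb) $34.61: sporting goods → 8% + 0% transit = 8% → $2.77
Bookshelf $272.48: furniture → 7% + 2% transit = 9% → $24.52
Key duplication $7.27: personal services → 0% + 1.25% transit = 1.25% → $0.09
Bike helmet $62.32: sporting goods → 8% + 0% transit = 8% → $4.99
Shoe repair $46.24: personal services → 0% + 1.25% transit = 1.25% → $0.58
Breakfast burrito $7.67: prepared food → 5% + 1.5% transit = 6.5% → $0.50
Basketball $27.93: sporting goods → 8% + 0% transit = 8% → $2.23
Bar stool $60.92: furniture → 7% + 2% transit = 9% → $5.48
Jump rope $19.00: sporting goods → 8% + 0% transit = 8% → $1.52
Total tax = $10.21 + $10.03 + $2.77 + $24.52 + $0.09 + $4.99 + $0.58 + $0.50 + $2.23 + $5.48 + $1.52 = $62.92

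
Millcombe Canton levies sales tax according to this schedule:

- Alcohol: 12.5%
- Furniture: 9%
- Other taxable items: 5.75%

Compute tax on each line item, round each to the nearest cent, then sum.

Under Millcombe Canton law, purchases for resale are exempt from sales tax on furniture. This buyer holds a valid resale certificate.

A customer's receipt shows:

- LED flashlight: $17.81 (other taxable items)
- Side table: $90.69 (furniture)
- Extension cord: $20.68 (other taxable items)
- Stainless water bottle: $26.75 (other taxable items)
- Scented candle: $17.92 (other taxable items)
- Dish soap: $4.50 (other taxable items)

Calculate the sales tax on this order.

LED flashlight $17.81: other taxable items → 5.75% → $1.02
Side table $90.69: furniture, buyer-exempt → 0% → $0.00
Extension cord $20.68: other taxable items → 5.75% → $1.19
Stainless water bottle $26.75: other taxable items → 5.75% → $1.54
Scented candle $17.92: other taxable items → 5.75% → $1.03
Dish soap $4.50: other taxable items → 5.75% → $0.26
Total tax = $1.02 + $1.19 + $1.54 + $1.03 + $0.26 = $5.04

$5.04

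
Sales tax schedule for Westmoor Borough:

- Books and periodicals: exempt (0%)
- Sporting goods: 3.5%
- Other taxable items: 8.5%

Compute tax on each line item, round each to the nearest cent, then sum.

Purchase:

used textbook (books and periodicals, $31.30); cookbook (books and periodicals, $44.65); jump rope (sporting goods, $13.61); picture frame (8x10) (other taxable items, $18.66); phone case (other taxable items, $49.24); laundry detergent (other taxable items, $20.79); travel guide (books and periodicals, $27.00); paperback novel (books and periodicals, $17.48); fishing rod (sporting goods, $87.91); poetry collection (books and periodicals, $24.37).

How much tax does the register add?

Used textbook $31.30: books and periodicals → 0% → $0.00
Cookbook $44.65: books and periodicals → 0% → $0.00
Jump rope $13.61: sporting goods → 3.5% → $0.48
Picture frame (8x10) $18.66: other taxable items → 8.5% → $1.59
Phone case $49.24: other taxable items → 8.5% → $4.19
Laundry detergent $20.79: other taxable items → 8.5% → $1.77
Travel guide $27.00: books and periodicals → 0% → $0.00
Paperback novel $17.48: books and periodicals → 0% → $0.00
Fishing rod $87.91: sporting goods → 3.5% → $3.08
Poetry collection $24.37: books and periodicals → 0% → $0.00
Total tax = $0.48 + $1.59 + $4.19 + $1.77 + $3.08 = $11.11

$11.11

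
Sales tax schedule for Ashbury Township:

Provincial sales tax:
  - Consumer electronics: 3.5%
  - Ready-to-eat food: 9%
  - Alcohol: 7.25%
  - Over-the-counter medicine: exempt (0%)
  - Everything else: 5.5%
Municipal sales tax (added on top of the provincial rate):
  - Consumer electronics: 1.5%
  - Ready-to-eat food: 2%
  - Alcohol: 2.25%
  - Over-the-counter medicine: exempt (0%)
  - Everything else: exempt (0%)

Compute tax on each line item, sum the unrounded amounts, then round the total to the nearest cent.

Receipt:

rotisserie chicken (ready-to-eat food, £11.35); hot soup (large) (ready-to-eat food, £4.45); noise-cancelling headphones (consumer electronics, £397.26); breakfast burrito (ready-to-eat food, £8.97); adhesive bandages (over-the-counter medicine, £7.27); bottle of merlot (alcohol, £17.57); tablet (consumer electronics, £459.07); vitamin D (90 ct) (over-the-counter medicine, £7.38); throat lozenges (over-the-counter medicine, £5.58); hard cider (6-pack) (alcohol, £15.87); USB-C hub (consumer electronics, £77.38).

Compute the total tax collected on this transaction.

Rotisserie chicken £11.35: ready-to-eat food → 9% + 2% municipal = 11% → £1.2485
Hot soup (large) £4.45: ready-to-eat food → 9% + 2% municipal = 11% → £0.4895
Noise-cancelling headphones £397.26: consumer electronics → 3.5% + 1.5% municipal = 5% → £19.863
Breakfast burrito £8.97: ready-to-eat food → 9% + 2% municipal = 11% → £0.9867
Adhesive bandages £7.27: over-the-counter medicine → 0% + 0% municipal = 0% → £0.00
Bottle of merlot £17.57: alcohol → 7.25% + 2.25% municipal = 9.5% → £1.66915
Tablet £459.07: consumer electronics → 3.5% + 1.5% municipal = 5% → £22.9535
Vitamin D (90 ct) £7.38: over-the-counter medicine → 0% + 0% municipal = 0% → £0.00
Throat lozenges £5.58: over-the-counter medicine → 0% + 0% municipal = 0% → £0.00
Hard cider (6-pack) £15.87: alcohol → 7.25% + 2.25% municipal = 9.5% → £1.50765
USB-C hub £77.38: consumer electronics → 3.5% + 1.5% municipal = 5% → £3.869
Unrounded tax sum = £52.587 → £52.59

£52.59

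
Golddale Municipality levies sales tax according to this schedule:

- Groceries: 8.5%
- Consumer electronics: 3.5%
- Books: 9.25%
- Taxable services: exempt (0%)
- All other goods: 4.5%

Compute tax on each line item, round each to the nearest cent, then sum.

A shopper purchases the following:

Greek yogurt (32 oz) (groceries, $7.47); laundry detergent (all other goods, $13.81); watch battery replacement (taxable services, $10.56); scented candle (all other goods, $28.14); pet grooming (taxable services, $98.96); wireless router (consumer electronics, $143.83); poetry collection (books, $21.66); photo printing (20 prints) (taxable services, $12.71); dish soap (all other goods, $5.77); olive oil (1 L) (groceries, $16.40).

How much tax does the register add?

Greek yogurt (32 oz) $7.47: groceries → 8.5% → $0.63
Laundry detergent $13.81: all other goods → 4.5% → $0.62
Watch battery replacement $10.56: taxable services → 0% → $0.00
Scented candle $28.14: all other goods → 4.5% → $1.27
Pet grooming $98.96: taxable services → 0% → $0.00
Wireless router $143.83: consumer electronics → 3.5% → $5.03
Poetry collection $21.66: books → 9.25% → $2.00
Photo printing (20 prints) $12.71: taxable services → 0% → $0.00
Dish soap $5.77: all other goods → 4.5% → $0.26
Olive oil (1 L) $16.40: groceries → 8.5% → $1.39
Total tax = $0.63 + $0.62 + $1.27 + $5.03 + $2.00 + $0.26 + $1.39 = $11.20

$11.20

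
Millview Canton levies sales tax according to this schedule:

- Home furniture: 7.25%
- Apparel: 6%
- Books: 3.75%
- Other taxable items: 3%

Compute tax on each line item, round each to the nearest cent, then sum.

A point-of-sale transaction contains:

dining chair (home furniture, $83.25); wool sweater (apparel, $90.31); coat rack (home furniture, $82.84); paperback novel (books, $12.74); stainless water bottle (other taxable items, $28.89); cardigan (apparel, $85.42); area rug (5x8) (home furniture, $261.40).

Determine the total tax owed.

Dining chair $83.25: home furniture → 7.25% → $6.04
Wool sweater $90.31: apparel → 6% → $5.42
Coat rack $82.84: home furniture → 7.25% → $6.01
Paperback novel $12.74: books → 3.75% → $0.48
Stainless water bottle $28.89: other taxable items → 3% → $0.87
Cardigan $85.42: apparel → 6% → $5.13
Area rug (5x8) $261.40: home furniture → 7.25% → $18.95
Total tax = $6.04 + $5.42 + $6.01 + $0.48 + $0.87 + $5.13 + $18.95 = $42.90

$42.90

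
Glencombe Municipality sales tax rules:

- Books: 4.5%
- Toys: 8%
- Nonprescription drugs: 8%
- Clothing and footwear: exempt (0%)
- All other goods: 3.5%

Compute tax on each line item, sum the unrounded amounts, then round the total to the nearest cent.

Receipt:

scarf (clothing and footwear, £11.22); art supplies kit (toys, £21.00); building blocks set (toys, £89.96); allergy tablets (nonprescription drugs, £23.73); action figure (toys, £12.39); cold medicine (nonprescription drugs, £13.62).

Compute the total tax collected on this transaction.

Scarf £11.22: clothing and footwear → 0% → £0.00
Art supplies kit £21.00: toys → 8% → £1.68
Building blocks set £89.96: toys → 8% → £7.1968
Allergy tablets £23.73: nonprescription drugs → 8% → £1.8984
Action figure £12.39: toys → 8% → £0.9912
Cold medicine £13.62: nonprescription drugs → 8% → £1.0896
Unrounded tax sum = £12.856 → £12.86

£12.86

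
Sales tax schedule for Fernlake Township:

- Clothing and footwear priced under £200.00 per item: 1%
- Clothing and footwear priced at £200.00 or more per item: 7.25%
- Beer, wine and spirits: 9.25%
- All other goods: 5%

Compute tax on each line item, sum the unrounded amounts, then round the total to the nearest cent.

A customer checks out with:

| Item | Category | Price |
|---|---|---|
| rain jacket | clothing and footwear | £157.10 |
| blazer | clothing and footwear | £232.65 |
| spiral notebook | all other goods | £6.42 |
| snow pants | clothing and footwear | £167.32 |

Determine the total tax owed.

£20.43

Rain jacket £157.10: clothing and footwear, under £200.00 → 1% → £1.571
Blazer £232.65: clothing and footwear, £200.00 or more → 7.25% → £16.867125
Spiral notebook £6.42: all other goods → 5% → £0.321
Snow pants £167.32: clothing and footwear, under £200.00 → 1% → £1.6732
Unrounded tax sum = £20.432325 → £20.43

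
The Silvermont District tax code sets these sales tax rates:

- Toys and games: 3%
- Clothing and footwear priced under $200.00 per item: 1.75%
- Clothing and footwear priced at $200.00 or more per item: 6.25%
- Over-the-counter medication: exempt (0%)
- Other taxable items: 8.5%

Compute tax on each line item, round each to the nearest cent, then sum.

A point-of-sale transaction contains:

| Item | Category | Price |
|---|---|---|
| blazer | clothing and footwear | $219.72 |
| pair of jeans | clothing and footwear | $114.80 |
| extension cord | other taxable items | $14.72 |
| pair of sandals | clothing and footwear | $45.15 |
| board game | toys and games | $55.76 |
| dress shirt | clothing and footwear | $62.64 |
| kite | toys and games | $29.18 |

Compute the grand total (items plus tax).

$563.40

Blazer $219.72: clothing and footwear, $200.00 or more → 6.25% → $13.73
Pair of jeans $114.80: clothing and footwear, under $200.00 → 1.75% → $2.01
Extension cord $14.72: other taxable items → 8.5% → $1.25
Pair of sandals $45.15: clothing and footwear, under $200.00 → 1.75% → $0.79
Board game $55.76: toys and games → 3% → $1.67
Dress shirt $62.64: clothing and footwear, under $200.00 → 1.75% → $1.10
Kite $29.18: toys and games → 3% → $0.88
Subtotal = $541.97; tax = $21.43; total due = $563.40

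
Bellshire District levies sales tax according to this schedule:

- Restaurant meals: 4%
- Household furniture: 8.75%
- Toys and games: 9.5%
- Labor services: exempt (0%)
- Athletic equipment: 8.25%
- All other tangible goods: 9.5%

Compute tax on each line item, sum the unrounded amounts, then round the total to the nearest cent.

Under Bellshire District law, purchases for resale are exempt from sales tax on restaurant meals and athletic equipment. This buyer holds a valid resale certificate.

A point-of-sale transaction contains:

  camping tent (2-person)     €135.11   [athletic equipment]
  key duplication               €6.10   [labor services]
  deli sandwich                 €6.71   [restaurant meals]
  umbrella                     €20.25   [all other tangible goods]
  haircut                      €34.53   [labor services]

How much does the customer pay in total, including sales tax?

Camping tent (2-person) €135.11: athletic equipment, buyer-exempt → 0% → €0.00
Key duplication €6.10: labor services → 0% → €0.00
Deli sandwich €6.71: restaurant meals, buyer-exempt → 0% → €0.00
Umbrella €20.25: all other tangible goods → 9.5% → €1.92375
Haircut €34.53: labor services → 0% → €0.00
Subtotal = €202.70; unrounded tax = €1.92375 → €1.92; total due = €204.62

€204.62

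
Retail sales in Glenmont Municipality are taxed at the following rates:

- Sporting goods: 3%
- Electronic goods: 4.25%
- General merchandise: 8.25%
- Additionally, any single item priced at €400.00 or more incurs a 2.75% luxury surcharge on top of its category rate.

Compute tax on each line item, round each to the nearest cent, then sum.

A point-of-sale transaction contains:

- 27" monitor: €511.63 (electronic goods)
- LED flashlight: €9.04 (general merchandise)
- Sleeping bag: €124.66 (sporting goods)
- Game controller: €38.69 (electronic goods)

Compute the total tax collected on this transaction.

€41.94

27" monitor €511.63: electronic goods → 4.25% + 2.75% surcharge = 7% → €35.81
LED flashlight €9.04: general merchandise → 8.25% → €0.75
Sleeping bag €124.66: sporting goods → 3% → €3.74
Game controller €38.69: electronic goods → 4.25% → €1.64
Total tax = €35.81 + €0.75 + €3.74 + €1.64 = €41.94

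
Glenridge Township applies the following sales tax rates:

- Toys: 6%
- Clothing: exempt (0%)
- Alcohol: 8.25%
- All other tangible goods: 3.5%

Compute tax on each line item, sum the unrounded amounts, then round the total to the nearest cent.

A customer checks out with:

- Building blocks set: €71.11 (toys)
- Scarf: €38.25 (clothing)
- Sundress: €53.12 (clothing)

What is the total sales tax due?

€4.27

Building blocks set €71.11: toys → 6% → €4.2666
Scarf €38.25: clothing → 0% → €0.00
Sundress €53.12: clothing → 0% → €0.00
Unrounded tax sum = €4.2666 → €4.27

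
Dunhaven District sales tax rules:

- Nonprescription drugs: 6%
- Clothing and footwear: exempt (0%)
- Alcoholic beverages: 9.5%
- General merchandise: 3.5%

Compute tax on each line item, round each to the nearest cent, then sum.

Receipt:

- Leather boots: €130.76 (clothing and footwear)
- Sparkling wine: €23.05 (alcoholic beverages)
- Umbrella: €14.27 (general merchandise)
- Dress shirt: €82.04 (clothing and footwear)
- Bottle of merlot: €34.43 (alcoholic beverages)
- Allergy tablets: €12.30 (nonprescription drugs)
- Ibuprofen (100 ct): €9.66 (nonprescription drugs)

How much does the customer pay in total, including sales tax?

€313.79

Leather boots €130.76: clothing and footwear → 0% → €0.00
Sparkling wine €23.05: alcoholic beverages → 9.5% → €2.19
Umbrella €14.27: general merchandise → 3.5% → €0.50
Dress shirt €82.04: clothing and footwear → 0% → €0.00
Bottle of merlot €34.43: alcoholic beverages → 9.5% → €3.27
Allergy tablets €12.30: nonprescription drugs → 6% → €0.74
Ibuprofen (100 ct) €9.66: nonprescription drugs → 6% → €0.58
Subtotal = €306.51; tax = €7.28; total due = €313.79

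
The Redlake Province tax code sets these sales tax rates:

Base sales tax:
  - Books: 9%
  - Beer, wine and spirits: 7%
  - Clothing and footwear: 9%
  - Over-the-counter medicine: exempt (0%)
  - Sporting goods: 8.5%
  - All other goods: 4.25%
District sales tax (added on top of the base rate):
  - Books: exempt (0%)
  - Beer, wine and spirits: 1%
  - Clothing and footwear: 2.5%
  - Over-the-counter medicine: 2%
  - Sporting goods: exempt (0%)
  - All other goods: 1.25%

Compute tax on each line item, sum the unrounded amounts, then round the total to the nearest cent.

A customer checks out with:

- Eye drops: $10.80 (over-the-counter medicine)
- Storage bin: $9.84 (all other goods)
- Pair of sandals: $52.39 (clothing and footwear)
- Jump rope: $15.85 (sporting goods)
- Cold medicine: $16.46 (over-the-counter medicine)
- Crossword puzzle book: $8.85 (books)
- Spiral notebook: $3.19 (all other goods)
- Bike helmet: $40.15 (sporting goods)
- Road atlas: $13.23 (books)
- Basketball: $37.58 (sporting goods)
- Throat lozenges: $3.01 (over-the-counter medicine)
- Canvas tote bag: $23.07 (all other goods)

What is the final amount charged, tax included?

$252.98

Eye drops $10.80: over-the-counter medicine → 0% + 2% district = 2% → $0.216
Storage bin $9.84: all other goods → 4.25% + 1.25% district = 5.5% → $0.5412
Pair of sandals $52.39: clothing and footwear → 9% + 2.5% district = 11.5% → $6.02485
Jump rope $15.85: sporting goods → 8.5% + 0% district = 8.5% → $1.34725
Cold medicine $16.46: over-the-counter medicine → 0% + 2% district = 2% → $0.3292
Crossword puzzle book $8.85: books → 9% + 0% district = 9% → $0.7965
Spiral notebook $3.19: all other goods → 4.25% + 1.25% district = 5.5% → $0.17545
Bike helmet $40.15: sporting goods → 8.5% + 0% district = 8.5% → $3.41275
Road atlas $13.23: books → 9% + 0% district = 9% → $1.1907
Basketball $37.58: sporting goods → 8.5% + 0% district = 8.5% → $3.1943
Throat lozenges $3.01: over-the-counter medicine → 0% + 2% district = 2% → $0.0602
Canvas tote bag $23.07: all other goods → 4.25% + 1.25% district = 5.5% → $1.26885
Subtotal = $234.42; unrounded tax = $18.55725 → $18.56; total due = $252.98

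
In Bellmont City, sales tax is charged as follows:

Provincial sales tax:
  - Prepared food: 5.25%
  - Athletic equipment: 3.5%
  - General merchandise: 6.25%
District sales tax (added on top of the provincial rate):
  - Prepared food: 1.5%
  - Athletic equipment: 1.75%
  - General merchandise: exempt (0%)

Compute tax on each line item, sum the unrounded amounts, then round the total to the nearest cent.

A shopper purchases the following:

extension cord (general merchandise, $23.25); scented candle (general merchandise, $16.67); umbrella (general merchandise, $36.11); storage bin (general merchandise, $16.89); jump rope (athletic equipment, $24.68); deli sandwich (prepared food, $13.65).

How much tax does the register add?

Extension cord $23.25: general merchandise → 6.25% + 0% district = 6.25% → $1.453125
Scented candle $16.67: general merchandise → 6.25% + 0% district = 6.25% → $1.041875
Umbrella $36.11: general merchandise → 6.25% + 0% district = 6.25% → $2.256875
Storage bin $16.89: general merchandise → 6.25% + 0% district = 6.25% → $1.055625
Jump rope $24.68: athletic equipment → 3.5% + 1.75% district = 5.25% → $1.2957
Deli sandwich $13.65: prepared food → 5.25% + 1.5% district = 6.75% → $0.921375
Unrounded tax sum = $8.024575 → $8.02

$8.02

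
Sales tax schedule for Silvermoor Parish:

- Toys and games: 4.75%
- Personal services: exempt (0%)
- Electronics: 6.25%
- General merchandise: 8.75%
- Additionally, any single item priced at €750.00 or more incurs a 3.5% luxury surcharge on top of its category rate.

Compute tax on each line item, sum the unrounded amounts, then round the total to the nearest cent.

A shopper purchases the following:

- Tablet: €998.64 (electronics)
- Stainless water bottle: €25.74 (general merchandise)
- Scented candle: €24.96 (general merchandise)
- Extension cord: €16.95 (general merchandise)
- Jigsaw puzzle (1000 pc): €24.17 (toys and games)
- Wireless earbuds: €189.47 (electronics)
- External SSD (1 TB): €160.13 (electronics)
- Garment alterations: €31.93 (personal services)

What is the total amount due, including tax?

€1598.27

Tablet €998.64: electronics → 6.25% + 3.5% surcharge = 9.75% → €97.3674
Stainless water bottle €25.74: general merchandise → 8.75% → €2.25225
Scented candle €24.96: general merchandise → 8.75% → €2.184
Extension cord €16.95: general merchandise → 8.75% → €1.483125
Jigsaw puzzle (1000 pc) €24.17: toys and games → 4.75% → €1.148075
Wireless earbuds €189.47: electronics → 6.25% → €11.841875
External SSD (1 TB) €160.13: electronics → 6.25% → €10.008125
Garment alterations €31.93: personal services → 0% → €0.00
Subtotal = €1471.99; unrounded tax = €126.28485 → €126.28; total due = €1598.27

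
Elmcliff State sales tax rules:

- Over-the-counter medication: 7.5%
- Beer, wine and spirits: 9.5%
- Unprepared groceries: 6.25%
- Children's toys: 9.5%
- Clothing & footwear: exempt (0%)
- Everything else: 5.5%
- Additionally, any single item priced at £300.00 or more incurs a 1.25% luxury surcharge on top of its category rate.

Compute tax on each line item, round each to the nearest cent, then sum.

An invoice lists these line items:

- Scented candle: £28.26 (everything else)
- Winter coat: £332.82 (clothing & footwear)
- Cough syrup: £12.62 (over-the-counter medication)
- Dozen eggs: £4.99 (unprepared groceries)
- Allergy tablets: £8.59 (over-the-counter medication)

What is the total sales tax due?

Scented candle £28.26: everything else → 5.5% → £1.55
Winter coat £332.82: clothing & footwear → 0% + 1.25% surcharge = 1.25% → £4.16
Cough syrup £12.62: over-the-counter medication → 7.5% → £0.95
Dozen eggs £4.99: unprepared groceries → 6.25% → £0.31
Allergy tablets £8.59: over-the-counter medication → 7.5% → £0.64
Total tax = £1.55 + £4.16 + £0.95 + £0.31 + £0.64 = £7.61

£7.61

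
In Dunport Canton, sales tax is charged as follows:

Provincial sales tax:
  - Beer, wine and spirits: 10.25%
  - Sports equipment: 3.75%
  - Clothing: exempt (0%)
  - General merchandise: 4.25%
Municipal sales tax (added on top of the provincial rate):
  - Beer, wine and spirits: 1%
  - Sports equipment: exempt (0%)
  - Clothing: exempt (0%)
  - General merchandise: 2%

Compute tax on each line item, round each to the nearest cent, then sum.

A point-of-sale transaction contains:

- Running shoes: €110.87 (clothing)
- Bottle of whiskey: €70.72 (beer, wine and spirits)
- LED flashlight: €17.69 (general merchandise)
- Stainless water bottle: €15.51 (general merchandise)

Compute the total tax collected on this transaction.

Running shoes €110.87: clothing → 0% + 0% municipal = 0% → €0.00
Bottle of whiskey €70.72: beer, wine and spirits → 10.25% + 1% municipal = 11.25% → €7.96
LED flashlight €17.69: general merchandise → 4.25% + 2% municipal = 6.25% → €1.11
Stainless water bottle €15.51: general merchandise → 4.25% + 2% municipal = 6.25% → €0.97
Total tax = €7.96 + €1.11 + €0.97 = €10.04

€10.04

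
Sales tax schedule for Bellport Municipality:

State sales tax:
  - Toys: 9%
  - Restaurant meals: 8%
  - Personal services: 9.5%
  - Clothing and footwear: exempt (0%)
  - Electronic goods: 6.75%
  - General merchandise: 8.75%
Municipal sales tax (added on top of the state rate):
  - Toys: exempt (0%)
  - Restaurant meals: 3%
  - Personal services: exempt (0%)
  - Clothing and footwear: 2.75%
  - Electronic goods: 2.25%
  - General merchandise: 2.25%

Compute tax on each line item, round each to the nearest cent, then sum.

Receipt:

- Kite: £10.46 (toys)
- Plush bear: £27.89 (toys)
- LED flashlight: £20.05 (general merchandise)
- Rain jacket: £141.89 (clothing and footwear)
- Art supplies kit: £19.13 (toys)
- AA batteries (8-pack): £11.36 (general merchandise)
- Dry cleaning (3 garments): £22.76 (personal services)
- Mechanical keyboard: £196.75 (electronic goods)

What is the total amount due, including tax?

£482.69

Kite £10.46: toys → 9% + 0% municipal = 9% → £0.94
Plush bear £27.89: toys → 9% + 0% municipal = 9% → £2.51
LED flashlight £20.05: general merchandise → 8.75% + 2.25% municipal = 11% → £2.21
Rain jacket £141.89: clothing and footwear → 0% + 2.75% municipal = 2.75% → £3.90
Art supplies kit £19.13: toys → 9% + 0% municipal = 9% → £1.72
AA batteries (8-pack) £11.36: general merchandise → 8.75% + 2.25% municipal = 11% → £1.25
Dry cleaning (3 garments) £22.76: personal services → 9.5% + 0% municipal = 9.5% → £2.16
Mechanical keyboard £196.75: electronic goods → 6.75% + 2.25% municipal = 9% → £17.71
Subtotal = £450.29; tax = £32.40; total due = £482.69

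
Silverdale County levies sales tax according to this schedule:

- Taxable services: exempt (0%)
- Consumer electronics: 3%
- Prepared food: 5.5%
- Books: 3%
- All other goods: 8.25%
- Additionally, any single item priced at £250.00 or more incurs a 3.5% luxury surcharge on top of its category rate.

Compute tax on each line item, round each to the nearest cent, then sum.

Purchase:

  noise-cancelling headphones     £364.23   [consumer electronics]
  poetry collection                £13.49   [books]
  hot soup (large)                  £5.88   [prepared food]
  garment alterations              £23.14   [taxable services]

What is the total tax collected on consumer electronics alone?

£23.67

Noise-cancelling headphones £364.23: consumer electronics → 3% + 3.5% surcharge = 6.5% → £23.67
Tax on consumer electronics = £23.67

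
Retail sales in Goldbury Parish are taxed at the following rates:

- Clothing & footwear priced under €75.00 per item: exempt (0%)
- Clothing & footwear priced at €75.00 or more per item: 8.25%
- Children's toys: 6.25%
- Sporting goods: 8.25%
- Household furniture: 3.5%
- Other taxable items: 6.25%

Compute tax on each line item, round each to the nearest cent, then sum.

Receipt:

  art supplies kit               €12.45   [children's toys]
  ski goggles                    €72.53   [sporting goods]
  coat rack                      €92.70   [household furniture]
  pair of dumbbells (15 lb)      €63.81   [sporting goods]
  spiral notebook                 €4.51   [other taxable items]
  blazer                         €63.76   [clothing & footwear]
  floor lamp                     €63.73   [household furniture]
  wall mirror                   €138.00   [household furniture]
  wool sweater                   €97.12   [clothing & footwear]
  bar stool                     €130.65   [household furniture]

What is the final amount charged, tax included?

Art supplies kit €12.45: children's toys → 6.25% → €0.78
Ski goggles €72.53: sporting goods → 8.25% → €5.98
Coat rack €92.70: household furniture → 3.5% → €3.24
Pair of dumbbells (15 lb) €63.81: sporting goods → 8.25% → €5.26
Spiral notebook €4.51: other taxable items → 6.25% → €0.28
Blazer €63.76: clothing & footwear, under €75.00 → 0% → €0.00
Floor lamp €63.73: household furniture → 3.5% → €2.23
Wall mirror €138.00: household furniture → 3.5% → €4.83
Wool sweater €97.12: clothing & footwear, €75.00 or more → 8.25% → €8.01
Bar stool €130.65: household furniture → 3.5% → €4.57
Subtotal = €739.26; tax = €35.18; total due = €774.44

€774.44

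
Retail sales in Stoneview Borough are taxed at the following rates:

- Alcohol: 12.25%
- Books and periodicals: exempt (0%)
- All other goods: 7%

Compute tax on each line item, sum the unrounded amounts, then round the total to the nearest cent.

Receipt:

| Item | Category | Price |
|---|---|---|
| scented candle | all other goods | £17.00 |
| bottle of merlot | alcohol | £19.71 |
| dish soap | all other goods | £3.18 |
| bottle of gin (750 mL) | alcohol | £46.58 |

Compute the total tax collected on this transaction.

Scented candle £17.00: all other goods → 7% → £1.19
Bottle of merlot £19.71: alcohol → 12.25% → £2.414475
Dish soap £3.18: all other goods → 7% → £0.2226
Bottle of gin (750 mL) £46.58: alcohol → 12.25% → £5.70605
Unrounded tax sum = £9.533125 → £9.53

£9.53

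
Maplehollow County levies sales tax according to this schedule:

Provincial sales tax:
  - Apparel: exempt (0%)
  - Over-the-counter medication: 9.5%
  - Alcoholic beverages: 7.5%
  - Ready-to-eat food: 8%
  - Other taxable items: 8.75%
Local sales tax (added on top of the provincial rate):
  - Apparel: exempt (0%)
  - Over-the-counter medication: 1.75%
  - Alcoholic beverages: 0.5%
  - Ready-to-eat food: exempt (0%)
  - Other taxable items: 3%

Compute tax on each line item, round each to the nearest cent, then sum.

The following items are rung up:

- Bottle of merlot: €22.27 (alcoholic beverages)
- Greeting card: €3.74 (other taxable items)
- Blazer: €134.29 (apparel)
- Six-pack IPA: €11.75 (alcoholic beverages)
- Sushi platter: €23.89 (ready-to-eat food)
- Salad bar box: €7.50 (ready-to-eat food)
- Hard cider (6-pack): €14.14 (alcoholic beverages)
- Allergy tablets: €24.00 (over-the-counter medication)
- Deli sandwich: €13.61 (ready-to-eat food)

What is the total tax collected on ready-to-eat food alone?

Sushi platter €23.89: ready-to-eat food → 8% + 0% local = 8% → €1.91
Salad bar box €7.50: ready-to-eat food → 8% + 0% local = 8% → €0.60
Deli sandwich €13.61: ready-to-eat food → 8% + 0% local = 8% → €1.09
Tax on ready-to-eat food = €1.91 + €0.60 + €1.09 = €3.60

€3.60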